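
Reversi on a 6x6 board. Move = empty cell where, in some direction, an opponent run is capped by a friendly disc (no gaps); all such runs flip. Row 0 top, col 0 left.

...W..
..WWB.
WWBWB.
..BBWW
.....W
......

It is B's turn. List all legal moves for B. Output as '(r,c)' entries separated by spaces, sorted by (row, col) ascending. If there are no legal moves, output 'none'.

Answer: (0,2) (0,4) (1,0) (1,1) (4,4)

Derivation:
(0,1): no bracket -> illegal
(0,2): flips 2 -> legal
(0,4): flips 1 -> legal
(1,0): flips 1 -> legal
(1,1): flips 2 -> legal
(2,5): no bracket -> illegal
(3,0): no bracket -> illegal
(3,1): no bracket -> illegal
(4,3): no bracket -> illegal
(4,4): flips 1 -> legal
(5,4): no bracket -> illegal
(5,5): no bracket -> illegal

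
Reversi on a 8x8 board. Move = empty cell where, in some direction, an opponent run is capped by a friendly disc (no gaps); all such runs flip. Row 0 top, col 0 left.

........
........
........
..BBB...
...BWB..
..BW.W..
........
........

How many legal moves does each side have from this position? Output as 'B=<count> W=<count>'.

-- B to move --
(3,5): no bracket -> illegal
(4,2): no bracket -> illegal
(4,6): no bracket -> illegal
(5,4): flips 2 -> legal
(5,6): no bracket -> illegal
(6,2): no bracket -> illegal
(6,3): flips 1 -> legal
(6,4): no bracket -> illegal
(6,5): flips 1 -> legal
(6,6): flips 2 -> legal
B mobility = 4
-- W to move --
(2,1): no bracket -> illegal
(2,2): flips 1 -> legal
(2,3): flips 2 -> legal
(2,4): flips 1 -> legal
(2,5): no bracket -> illegal
(3,1): no bracket -> illegal
(3,5): flips 1 -> legal
(3,6): no bracket -> illegal
(4,1): no bracket -> illegal
(4,2): flips 1 -> legal
(4,6): flips 1 -> legal
(5,1): flips 1 -> legal
(5,4): no bracket -> illegal
(5,6): no bracket -> illegal
(6,1): no bracket -> illegal
(6,2): no bracket -> illegal
(6,3): no bracket -> illegal
W mobility = 7

Answer: B=4 W=7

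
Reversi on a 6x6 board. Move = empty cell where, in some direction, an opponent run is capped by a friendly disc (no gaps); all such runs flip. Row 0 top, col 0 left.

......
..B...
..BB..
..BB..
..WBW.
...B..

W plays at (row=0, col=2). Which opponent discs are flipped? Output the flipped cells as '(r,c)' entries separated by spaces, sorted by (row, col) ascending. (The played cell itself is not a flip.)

Dir NW: edge -> no flip
Dir N: edge -> no flip
Dir NE: edge -> no flip
Dir W: first cell '.' (not opp) -> no flip
Dir E: first cell '.' (not opp) -> no flip
Dir SW: first cell '.' (not opp) -> no flip
Dir S: opp run (1,2) (2,2) (3,2) capped by W -> flip
Dir SE: first cell '.' (not opp) -> no flip

Answer: (1,2) (2,2) (3,2)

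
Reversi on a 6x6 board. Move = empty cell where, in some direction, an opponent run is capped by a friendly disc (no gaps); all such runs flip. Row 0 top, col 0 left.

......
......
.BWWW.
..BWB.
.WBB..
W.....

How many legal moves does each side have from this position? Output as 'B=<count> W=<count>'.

Answer: B=6 W=8

Derivation:
-- B to move --
(1,1): no bracket -> illegal
(1,2): flips 2 -> legal
(1,3): flips 2 -> legal
(1,4): flips 2 -> legal
(1,5): flips 2 -> legal
(2,5): flips 3 -> legal
(3,0): no bracket -> illegal
(3,1): no bracket -> illegal
(3,5): no bracket -> illegal
(4,0): flips 1 -> legal
(4,4): no bracket -> illegal
(5,1): no bracket -> illegal
(5,2): no bracket -> illegal
B mobility = 6
-- W to move --
(1,0): no bracket -> illegal
(1,1): no bracket -> illegal
(1,2): no bracket -> illegal
(2,0): flips 1 -> legal
(2,5): no bracket -> illegal
(3,0): no bracket -> illegal
(3,1): flips 1 -> legal
(3,5): flips 1 -> legal
(4,4): flips 3 -> legal
(4,5): flips 1 -> legal
(5,1): flips 1 -> legal
(5,2): flips 2 -> legal
(5,3): flips 1 -> legal
(5,4): no bracket -> illegal
W mobility = 8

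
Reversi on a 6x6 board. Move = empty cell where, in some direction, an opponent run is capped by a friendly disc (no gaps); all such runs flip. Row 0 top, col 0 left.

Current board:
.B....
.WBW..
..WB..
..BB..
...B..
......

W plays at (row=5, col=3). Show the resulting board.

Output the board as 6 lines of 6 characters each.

Answer: .B....
.WBW..
..WW..
..BW..
...W..
...W..

Derivation:
Place W at (5,3); scan 8 dirs for brackets.
Dir NW: first cell '.' (not opp) -> no flip
Dir N: opp run (4,3) (3,3) (2,3) capped by W -> flip
Dir NE: first cell '.' (not opp) -> no flip
Dir W: first cell '.' (not opp) -> no flip
Dir E: first cell '.' (not opp) -> no flip
Dir SW: edge -> no flip
Dir S: edge -> no flip
Dir SE: edge -> no flip
All flips: (2,3) (3,3) (4,3)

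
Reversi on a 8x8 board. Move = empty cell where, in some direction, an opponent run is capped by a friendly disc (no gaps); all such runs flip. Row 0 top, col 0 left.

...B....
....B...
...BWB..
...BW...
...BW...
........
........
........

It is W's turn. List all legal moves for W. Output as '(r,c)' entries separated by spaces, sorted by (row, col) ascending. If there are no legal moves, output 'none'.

(0,2): no bracket -> illegal
(0,4): flips 1 -> legal
(0,5): no bracket -> illegal
(1,2): flips 1 -> legal
(1,3): no bracket -> illegal
(1,5): no bracket -> illegal
(1,6): flips 1 -> legal
(2,2): flips 2 -> legal
(2,6): flips 1 -> legal
(3,2): flips 1 -> legal
(3,5): no bracket -> illegal
(3,6): no bracket -> illegal
(4,2): flips 2 -> legal
(5,2): flips 1 -> legal
(5,3): no bracket -> illegal
(5,4): no bracket -> illegal

Answer: (0,4) (1,2) (1,6) (2,2) (2,6) (3,2) (4,2) (5,2)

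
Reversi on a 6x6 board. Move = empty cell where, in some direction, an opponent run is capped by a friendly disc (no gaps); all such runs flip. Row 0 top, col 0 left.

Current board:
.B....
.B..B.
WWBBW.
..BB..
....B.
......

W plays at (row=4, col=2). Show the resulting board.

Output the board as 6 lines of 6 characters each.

Place W at (4,2); scan 8 dirs for brackets.
Dir NW: first cell '.' (not opp) -> no flip
Dir N: opp run (3,2) (2,2), next='.' -> no flip
Dir NE: opp run (3,3) capped by W -> flip
Dir W: first cell '.' (not opp) -> no flip
Dir E: first cell '.' (not opp) -> no flip
Dir SW: first cell '.' (not opp) -> no flip
Dir S: first cell '.' (not opp) -> no flip
Dir SE: first cell '.' (not opp) -> no flip
All flips: (3,3)

Answer: .B....
.B..B.
WWBBW.
..BW..
..W.B.
......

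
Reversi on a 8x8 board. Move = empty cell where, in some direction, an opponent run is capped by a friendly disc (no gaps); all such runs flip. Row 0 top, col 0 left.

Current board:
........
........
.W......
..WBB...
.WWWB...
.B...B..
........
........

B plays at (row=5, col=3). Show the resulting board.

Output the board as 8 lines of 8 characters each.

Place B at (5,3); scan 8 dirs for brackets.
Dir NW: opp run (4,2), next='.' -> no flip
Dir N: opp run (4,3) capped by B -> flip
Dir NE: first cell 'B' (not opp) -> no flip
Dir W: first cell '.' (not opp) -> no flip
Dir E: first cell '.' (not opp) -> no flip
Dir SW: first cell '.' (not opp) -> no flip
Dir S: first cell '.' (not opp) -> no flip
Dir SE: first cell '.' (not opp) -> no flip
All flips: (4,3)

Answer: ........
........
.W......
..WBB...
.WWBB...
.B.B.B..
........
........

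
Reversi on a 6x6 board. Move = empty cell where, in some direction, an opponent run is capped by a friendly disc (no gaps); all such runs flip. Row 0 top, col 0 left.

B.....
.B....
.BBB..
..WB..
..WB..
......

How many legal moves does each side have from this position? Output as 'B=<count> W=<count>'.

-- B to move --
(3,1): flips 1 -> legal
(4,1): flips 2 -> legal
(5,1): flips 1 -> legal
(5,2): flips 2 -> legal
(5,3): no bracket -> illegal
B mobility = 4
-- W to move --
(0,1): no bracket -> illegal
(0,2): no bracket -> illegal
(1,0): flips 1 -> legal
(1,2): flips 1 -> legal
(1,3): no bracket -> illegal
(1,4): flips 1 -> legal
(2,0): no bracket -> illegal
(2,4): flips 1 -> legal
(3,0): no bracket -> illegal
(3,1): no bracket -> illegal
(3,4): flips 1 -> legal
(4,4): flips 1 -> legal
(5,2): no bracket -> illegal
(5,3): no bracket -> illegal
(5,4): flips 1 -> legal
W mobility = 7

Answer: B=4 W=7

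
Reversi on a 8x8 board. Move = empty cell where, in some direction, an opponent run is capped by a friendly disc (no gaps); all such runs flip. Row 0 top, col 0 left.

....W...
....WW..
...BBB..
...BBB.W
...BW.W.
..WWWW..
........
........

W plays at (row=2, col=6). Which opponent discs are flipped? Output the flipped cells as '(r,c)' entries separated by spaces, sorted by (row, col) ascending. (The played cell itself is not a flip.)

Dir NW: first cell 'W' (not opp) -> no flip
Dir N: first cell '.' (not opp) -> no flip
Dir NE: first cell '.' (not opp) -> no flip
Dir W: opp run (2,5) (2,4) (2,3), next='.' -> no flip
Dir E: first cell '.' (not opp) -> no flip
Dir SW: opp run (3,5) capped by W -> flip
Dir S: first cell '.' (not opp) -> no flip
Dir SE: first cell 'W' (not opp) -> no flip

Answer: (3,5)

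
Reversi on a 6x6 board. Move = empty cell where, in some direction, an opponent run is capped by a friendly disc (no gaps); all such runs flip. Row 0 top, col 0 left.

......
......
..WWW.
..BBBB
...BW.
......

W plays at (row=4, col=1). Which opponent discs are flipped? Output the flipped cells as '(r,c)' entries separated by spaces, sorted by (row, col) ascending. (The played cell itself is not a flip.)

Answer: (3,2)

Derivation:
Dir NW: first cell '.' (not opp) -> no flip
Dir N: first cell '.' (not opp) -> no flip
Dir NE: opp run (3,2) capped by W -> flip
Dir W: first cell '.' (not opp) -> no flip
Dir E: first cell '.' (not opp) -> no flip
Dir SW: first cell '.' (not opp) -> no flip
Dir S: first cell '.' (not opp) -> no flip
Dir SE: first cell '.' (not opp) -> no flip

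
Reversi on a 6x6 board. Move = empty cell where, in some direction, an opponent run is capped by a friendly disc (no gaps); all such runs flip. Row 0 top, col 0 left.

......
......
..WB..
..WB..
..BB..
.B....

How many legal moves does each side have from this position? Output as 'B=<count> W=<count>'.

-- B to move --
(1,1): flips 1 -> legal
(1,2): flips 2 -> legal
(1,3): no bracket -> illegal
(2,1): flips 2 -> legal
(3,1): flips 1 -> legal
(4,1): flips 1 -> legal
B mobility = 5
-- W to move --
(1,2): no bracket -> illegal
(1,3): no bracket -> illegal
(1,4): flips 1 -> legal
(2,4): flips 1 -> legal
(3,1): no bracket -> illegal
(3,4): flips 1 -> legal
(4,0): no bracket -> illegal
(4,1): no bracket -> illegal
(4,4): flips 1 -> legal
(5,0): no bracket -> illegal
(5,2): flips 1 -> legal
(5,3): no bracket -> illegal
(5,4): flips 1 -> legal
W mobility = 6

Answer: B=5 W=6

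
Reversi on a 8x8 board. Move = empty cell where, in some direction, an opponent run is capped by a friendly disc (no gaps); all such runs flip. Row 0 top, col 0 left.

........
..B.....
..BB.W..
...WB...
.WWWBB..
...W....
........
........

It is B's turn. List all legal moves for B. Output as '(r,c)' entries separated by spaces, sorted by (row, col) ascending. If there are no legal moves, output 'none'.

(1,4): no bracket -> illegal
(1,5): no bracket -> illegal
(1,6): flips 1 -> legal
(2,4): no bracket -> illegal
(2,6): no bracket -> illegal
(3,0): no bracket -> illegal
(3,1): no bracket -> illegal
(3,2): flips 1 -> legal
(3,5): no bracket -> illegal
(3,6): no bracket -> illegal
(4,0): flips 3 -> legal
(5,0): no bracket -> illegal
(5,1): no bracket -> illegal
(5,2): flips 1 -> legal
(5,4): no bracket -> illegal
(6,2): flips 1 -> legal
(6,3): flips 3 -> legal
(6,4): no bracket -> illegal

Answer: (1,6) (3,2) (4,0) (5,2) (6,2) (6,3)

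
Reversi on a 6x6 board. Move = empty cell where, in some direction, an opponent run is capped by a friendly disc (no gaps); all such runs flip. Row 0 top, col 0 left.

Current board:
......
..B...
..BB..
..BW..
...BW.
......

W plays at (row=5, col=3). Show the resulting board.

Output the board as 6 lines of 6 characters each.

Answer: ......
..B...
..BB..
..BW..
...WW.
...W..

Derivation:
Place W at (5,3); scan 8 dirs for brackets.
Dir NW: first cell '.' (not opp) -> no flip
Dir N: opp run (4,3) capped by W -> flip
Dir NE: first cell 'W' (not opp) -> no flip
Dir W: first cell '.' (not opp) -> no flip
Dir E: first cell '.' (not opp) -> no flip
Dir SW: edge -> no flip
Dir S: edge -> no flip
Dir SE: edge -> no flip
All flips: (4,3)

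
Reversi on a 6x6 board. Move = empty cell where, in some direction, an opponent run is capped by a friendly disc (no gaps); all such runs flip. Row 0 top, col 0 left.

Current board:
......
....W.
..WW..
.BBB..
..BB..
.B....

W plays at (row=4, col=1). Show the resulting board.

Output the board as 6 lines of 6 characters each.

Answer: ......
....W.
..WW..
.BWB..
.WBB..
.B....

Derivation:
Place W at (4,1); scan 8 dirs for brackets.
Dir NW: first cell '.' (not opp) -> no flip
Dir N: opp run (3,1), next='.' -> no flip
Dir NE: opp run (3,2) capped by W -> flip
Dir W: first cell '.' (not opp) -> no flip
Dir E: opp run (4,2) (4,3), next='.' -> no flip
Dir SW: first cell '.' (not opp) -> no flip
Dir S: opp run (5,1), next=edge -> no flip
Dir SE: first cell '.' (not opp) -> no flip
All flips: (3,2)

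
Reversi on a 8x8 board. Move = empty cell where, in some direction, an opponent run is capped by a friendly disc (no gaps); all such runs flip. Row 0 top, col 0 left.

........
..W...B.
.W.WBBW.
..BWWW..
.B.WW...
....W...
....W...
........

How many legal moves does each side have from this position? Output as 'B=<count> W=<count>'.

Answer: B=11 W=7

Derivation:
-- B to move --
(0,1): no bracket -> illegal
(0,2): no bracket -> illegal
(0,3): no bracket -> illegal
(1,0): flips 1 -> legal
(1,1): no bracket -> illegal
(1,3): no bracket -> illegal
(1,4): flips 1 -> legal
(1,5): no bracket -> illegal
(1,7): no bracket -> illegal
(2,0): no bracket -> illegal
(2,2): flips 1 -> legal
(2,7): flips 1 -> legal
(3,0): no bracket -> illegal
(3,1): no bracket -> illegal
(3,6): flips 4 -> legal
(3,7): no bracket -> illegal
(4,2): flips 1 -> legal
(4,5): flips 1 -> legal
(4,6): flips 1 -> legal
(5,2): flips 2 -> legal
(5,3): no bracket -> illegal
(5,5): no bracket -> illegal
(6,3): no bracket -> illegal
(6,5): flips 2 -> legal
(7,3): no bracket -> illegal
(7,4): flips 4 -> legal
(7,5): no bracket -> illegal
B mobility = 11
-- W to move --
(0,5): no bracket -> illegal
(0,6): flips 1 -> legal
(0,7): flips 2 -> legal
(1,3): flips 1 -> legal
(1,4): flips 1 -> legal
(1,5): flips 2 -> legal
(1,7): no bracket -> illegal
(2,2): no bracket -> illegal
(2,7): no bracket -> illegal
(3,0): no bracket -> illegal
(3,1): flips 1 -> legal
(3,6): no bracket -> illegal
(4,0): no bracket -> illegal
(4,2): no bracket -> illegal
(5,0): flips 2 -> legal
(5,1): no bracket -> illegal
(5,2): no bracket -> illegal
W mobility = 7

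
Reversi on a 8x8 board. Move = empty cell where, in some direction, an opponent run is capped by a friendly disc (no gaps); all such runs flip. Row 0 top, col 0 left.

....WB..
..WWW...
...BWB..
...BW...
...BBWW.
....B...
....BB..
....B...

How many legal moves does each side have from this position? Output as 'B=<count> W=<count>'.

Answer: B=7 W=10

Derivation:
-- B to move --
(0,1): flips 1 -> legal
(0,2): no bracket -> illegal
(0,3): flips 3 -> legal
(1,1): no bracket -> illegal
(1,5): flips 1 -> legal
(2,1): no bracket -> illegal
(2,2): no bracket -> illegal
(3,5): flips 1 -> legal
(3,6): flips 1 -> legal
(3,7): no bracket -> illegal
(4,7): flips 2 -> legal
(5,5): no bracket -> illegal
(5,6): flips 2 -> legal
(5,7): no bracket -> illegal
B mobility = 7
-- W to move --
(0,6): flips 1 -> legal
(1,5): no bracket -> illegal
(1,6): flips 1 -> legal
(2,2): flips 1 -> legal
(2,6): flips 1 -> legal
(3,2): flips 2 -> legal
(3,5): no bracket -> illegal
(3,6): flips 1 -> legal
(4,2): flips 3 -> legal
(5,2): flips 1 -> legal
(5,3): flips 3 -> legal
(5,5): no bracket -> illegal
(5,6): no bracket -> illegal
(6,3): flips 1 -> legal
(6,6): no bracket -> illegal
(7,3): no bracket -> illegal
(7,5): no bracket -> illegal
(7,6): no bracket -> illegal
W mobility = 10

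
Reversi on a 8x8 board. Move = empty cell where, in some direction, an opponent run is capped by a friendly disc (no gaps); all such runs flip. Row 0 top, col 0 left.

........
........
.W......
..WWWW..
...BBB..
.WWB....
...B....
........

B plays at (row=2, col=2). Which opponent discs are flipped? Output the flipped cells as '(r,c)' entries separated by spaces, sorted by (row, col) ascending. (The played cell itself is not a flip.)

Answer: (3,3)

Derivation:
Dir NW: first cell '.' (not opp) -> no flip
Dir N: first cell '.' (not opp) -> no flip
Dir NE: first cell '.' (not opp) -> no flip
Dir W: opp run (2,1), next='.' -> no flip
Dir E: first cell '.' (not opp) -> no flip
Dir SW: first cell '.' (not opp) -> no flip
Dir S: opp run (3,2), next='.' -> no flip
Dir SE: opp run (3,3) capped by B -> flip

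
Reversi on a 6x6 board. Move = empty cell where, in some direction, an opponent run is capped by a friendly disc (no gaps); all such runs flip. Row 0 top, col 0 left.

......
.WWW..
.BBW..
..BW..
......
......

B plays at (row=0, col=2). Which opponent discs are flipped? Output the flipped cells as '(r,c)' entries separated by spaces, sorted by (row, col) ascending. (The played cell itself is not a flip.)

Dir NW: edge -> no flip
Dir N: edge -> no flip
Dir NE: edge -> no flip
Dir W: first cell '.' (not opp) -> no flip
Dir E: first cell '.' (not opp) -> no flip
Dir SW: opp run (1,1), next='.' -> no flip
Dir S: opp run (1,2) capped by B -> flip
Dir SE: opp run (1,3), next='.' -> no flip

Answer: (1,2)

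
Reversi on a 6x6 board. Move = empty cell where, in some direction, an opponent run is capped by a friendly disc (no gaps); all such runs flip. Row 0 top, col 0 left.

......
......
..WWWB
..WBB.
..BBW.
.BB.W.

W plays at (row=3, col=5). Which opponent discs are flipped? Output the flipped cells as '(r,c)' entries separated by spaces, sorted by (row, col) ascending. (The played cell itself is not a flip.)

Dir NW: first cell 'W' (not opp) -> no flip
Dir N: opp run (2,5), next='.' -> no flip
Dir NE: edge -> no flip
Dir W: opp run (3,4) (3,3) capped by W -> flip
Dir E: edge -> no flip
Dir SW: first cell 'W' (not opp) -> no flip
Dir S: first cell '.' (not opp) -> no flip
Dir SE: edge -> no flip

Answer: (3,3) (3,4)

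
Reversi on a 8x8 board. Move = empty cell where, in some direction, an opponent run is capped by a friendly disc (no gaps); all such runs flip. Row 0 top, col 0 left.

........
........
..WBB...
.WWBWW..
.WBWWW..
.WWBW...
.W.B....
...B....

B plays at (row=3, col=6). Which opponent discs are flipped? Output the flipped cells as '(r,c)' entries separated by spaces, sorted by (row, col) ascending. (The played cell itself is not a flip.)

Dir NW: first cell '.' (not opp) -> no flip
Dir N: first cell '.' (not opp) -> no flip
Dir NE: first cell '.' (not opp) -> no flip
Dir W: opp run (3,5) (3,4) capped by B -> flip
Dir E: first cell '.' (not opp) -> no flip
Dir SW: opp run (4,5) (5,4) capped by B -> flip
Dir S: first cell '.' (not opp) -> no flip
Dir SE: first cell '.' (not opp) -> no flip

Answer: (3,4) (3,5) (4,5) (5,4)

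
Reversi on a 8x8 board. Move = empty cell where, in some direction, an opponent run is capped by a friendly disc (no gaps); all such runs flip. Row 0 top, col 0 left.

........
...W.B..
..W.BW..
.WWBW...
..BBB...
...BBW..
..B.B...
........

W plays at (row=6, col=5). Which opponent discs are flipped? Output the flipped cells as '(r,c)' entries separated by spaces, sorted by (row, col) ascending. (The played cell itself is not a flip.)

Dir NW: opp run (5,4) (4,3) capped by W -> flip
Dir N: first cell 'W' (not opp) -> no flip
Dir NE: first cell '.' (not opp) -> no flip
Dir W: opp run (6,4), next='.' -> no flip
Dir E: first cell '.' (not opp) -> no flip
Dir SW: first cell '.' (not opp) -> no flip
Dir S: first cell '.' (not opp) -> no flip
Dir SE: first cell '.' (not opp) -> no flip

Answer: (4,3) (5,4)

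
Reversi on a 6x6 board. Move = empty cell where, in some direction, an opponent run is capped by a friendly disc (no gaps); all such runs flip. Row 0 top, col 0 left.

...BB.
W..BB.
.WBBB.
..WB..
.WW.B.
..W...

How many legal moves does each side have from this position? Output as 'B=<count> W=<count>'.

-- B to move --
(0,0): no bracket -> illegal
(0,1): no bracket -> illegal
(1,1): no bracket -> illegal
(1,2): no bracket -> illegal
(2,0): flips 1 -> legal
(3,0): no bracket -> illegal
(3,1): flips 1 -> legal
(4,0): no bracket -> illegal
(4,3): no bracket -> illegal
(5,0): flips 2 -> legal
(5,1): flips 1 -> legal
(5,3): no bracket -> illegal
B mobility = 4
-- W to move --
(0,2): no bracket -> illegal
(0,5): flips 2 -> legal
(1,1): no bracket -> illegal
(1,2): flips 1 -> legal
(1,5): flips 2 -> legal
(2,5): flips 3 -> legal
(3,1): no bracket -> illegal
(3,4): flips 1 -> legal
(3,5): no bracket -> illegal
(4,3): no bracket -> illegal
(4,5): no bracket -> illegal
(5,3): no bracket -> illegal
(5,4): no bracket -> illegal
(5,5): no bracket -> illegal
W mobility = 5

Answer: B=4 W=5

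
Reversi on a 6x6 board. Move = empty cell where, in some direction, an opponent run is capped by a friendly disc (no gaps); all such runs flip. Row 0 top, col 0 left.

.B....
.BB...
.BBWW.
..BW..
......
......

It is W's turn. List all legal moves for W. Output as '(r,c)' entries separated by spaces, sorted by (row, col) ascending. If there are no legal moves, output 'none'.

Answer: (0,0) (2,0) (3,1) (4,1)

Derivation:
(0,0): flips 2 -> legal
(0,2): no bracket -> illegal
(0,3): no bracket -> illegal
(1,0): no bracket -> illegal
(1,3): no bracket -> illegal
(2,0): flips 2 -> legal
(3,0): no bracket -> illegal
(3,1): flips 1 -> legal
(4,1): flips 1 -> legal
(4,2): no bracket -> illegal
(4,3): no bracket -> illegal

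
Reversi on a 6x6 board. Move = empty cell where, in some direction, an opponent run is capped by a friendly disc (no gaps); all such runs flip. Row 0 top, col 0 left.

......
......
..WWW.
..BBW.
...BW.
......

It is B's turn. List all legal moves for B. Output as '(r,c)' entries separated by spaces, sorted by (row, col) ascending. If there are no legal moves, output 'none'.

(1,1): flips 1 -> legal
(1,2): flips 1 -> legal
(1,3): flips 1 -> legal
(1,4): flips 1 -> legal
(1,5): flips 1 -> legal
(2,1): no bracket -> illegal
(2,5): flips 1 -> legal
(3,1): no bracket -> illegal
(3,5): flips 1 -> legal
(4,5): flips 1 -> legal
(5,3): no bracket -> illegal
(5,4): no bracket -> illegal
(5,5): flips 1 -> legal

Answer: (1,1) (1,2) (1,3) (1,4) (1,5) (2,5) (3,5) (4,5) (5,5)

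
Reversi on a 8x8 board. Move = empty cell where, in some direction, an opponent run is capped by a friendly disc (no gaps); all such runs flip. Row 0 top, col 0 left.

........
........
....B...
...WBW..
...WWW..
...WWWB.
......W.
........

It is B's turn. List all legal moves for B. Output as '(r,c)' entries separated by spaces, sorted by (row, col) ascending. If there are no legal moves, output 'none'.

Answer: (3,2) (3,6) (4,2) (4,6) (5,2) (6,4) (7,6)

Derivation:
(2,2): no bracket -> illegal
(2,3): no bracket -> illegal
(2,5): no bracket -> illegal
(2,6): no bracket -> illegal
(3,2): flips 1 -> legal
(3,6): flips 1 -> legal
(4,2): flips 1 -> legal
(4,6): flips 1 -> legal
(5,2): flips 4 -> legal
(5,7): no bracket -> illegal
(6,2): no bracket -> illegal
(6,3): no bracket -> illegal
(6,4): flips 2 -> legal
(6,5): no bracket -> illegal
(6,7): no bracket -> illegal
(7,5): no bracket -> illegal
(7,6): flips 1 -> legal
(7,7): no bracket -> illegal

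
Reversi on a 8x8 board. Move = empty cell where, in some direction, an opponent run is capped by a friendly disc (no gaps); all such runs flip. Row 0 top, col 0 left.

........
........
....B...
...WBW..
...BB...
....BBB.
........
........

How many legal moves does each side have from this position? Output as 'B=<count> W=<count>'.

Answer: B=7 W=4

Derivation:
-- B to move --
(2,2): flips 1 -> legal
(2,3): flips 1 -> legal
(2,5): no bracket -> illegal
(2,6): flips 1 -> legal
(3,2): flips 1 -> legal
(3,6): flips 1 -> legal
(4,2): flips 1 -> legal
(4,5): no bracket -> illegal
(4,6): flips 1 -> legal
B mobility = 7
-- W to move --
(1,3): flips 1 -> legal
(1,4): no bracket -> illegal
(1,5): flips 1 -> legal
(2,3): no bracket -> illegal
(2,5): no bracket -> illegal
(3,2): no bracket -> illegal
(4,2): no bracket -> illegal
(4,5): no bracket -> illegal
(4,6): no bracket -> illegal
(4,7): no bracket -> illegal
(5,2): no bracket -> illegal
(5,3): flips 2 -> legal
(5,7): no bracket -> illegal
(6,3): no bracket -> illegal
(6,4): no bracket -> illegal
(6,5): no bracket -> illegal
(6,6): flips 2 -> legal
(6,7): no bracket -> illegal
W mobility = 4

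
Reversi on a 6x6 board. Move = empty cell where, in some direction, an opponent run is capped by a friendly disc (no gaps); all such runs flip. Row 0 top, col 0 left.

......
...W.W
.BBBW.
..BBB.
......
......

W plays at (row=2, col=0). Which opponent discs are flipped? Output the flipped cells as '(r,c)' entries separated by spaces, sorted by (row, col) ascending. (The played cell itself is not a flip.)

Answer: (2,1) (2,2) (2,3)

Derivation:
Dir NW: edge -> no flip
Dir N: first cell '.' (not opp) -> no flip
Dir NE: first cell '.' (not opp) -> no flip
Dir W: edge -> no flip
Dir E: opp run (2,1) (2,2) (2,3) capped by W -> flip
Dir SW: edge -> no flip
Dir S: first cell '.' (not opp) -> no flip
Dir SE: first cell '.' (not opp) -> no flip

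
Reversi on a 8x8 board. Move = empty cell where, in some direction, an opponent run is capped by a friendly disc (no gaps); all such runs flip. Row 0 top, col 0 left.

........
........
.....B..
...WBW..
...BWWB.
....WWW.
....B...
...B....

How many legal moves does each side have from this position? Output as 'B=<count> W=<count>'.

Answer: B=7 W=11

Derivation:
-- B to move --
(2,2): no bracket -> illegal
(2,3): flips 1 -> legal
(2,4): flips 1 -> legal
(2,6): no bracket -> illegal
(3,2): flips 1 -> legal
(3,6): flips 1 -> legal
(4,2): no bracket -> illegal
(4,7): no bracket -> illegal
(5,3): no bracket -> illegal
(5,7): no bracket -> illegal
(6,3): no bracket -> illegal
(6,5): flips 4 -> legal
(6,6): flips 1 -> legal
(6,7): flips 2 -> legal
B mobility = 7
-- W to move --
(1,4): no bracket -> illegal
(1,5): flips 1 -> legal
(1,6): no bracket -> illegal
(2,3): flips 1 -> legal
(2,4): flips 1 -> legal
(2,6): no bracket -> illegal
(3,2): flips 1 -> legal
(3,6): flips 1 -> legal
(3,7): flips 1 -> legal
(4,2): flips 1 -> legal
(4,7): flips 1 -> legal
(5,2): no bracket -> illegal
(5,3): flips 1 -> legal
(5,7): flips 1 -> legal
(6,2): no bracket -> illegal
(6,3): no bracket -> illegal
(6,5): no bracket -> illegal
(7,2): no bracket -> illegal
(7,4): flips 1 -> legal
(7,5): no bracket -> illegal
W mobility = 11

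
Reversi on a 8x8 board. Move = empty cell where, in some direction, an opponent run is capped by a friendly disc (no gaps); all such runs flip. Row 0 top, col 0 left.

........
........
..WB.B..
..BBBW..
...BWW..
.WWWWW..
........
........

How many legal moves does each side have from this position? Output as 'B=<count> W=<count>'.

Answer: B=11 W=8

Derivation:
-- B to move --
(1,1): flips 1 -> legal
(1,2): flips 1 -> legal
(1,3): no bracket -> illegal
(2,1): flips 1 -> legal
(2,4): no bracket -> illegal
(2,6): no bracket -> illegal
(3,1): no bracket -> illegal
(3,6): flips 1 -> legal
(4,0): no bracket -> illegal
(4,1): no bracket -> illegal
(4,2): no bracket -> illegal
(4,6): flips 2 -> legal
(5,0): no bracket -> illegal
(5,6): flips 1 -> legal
(6,0): no bracket -> illegal
(6,1): flips 1 -> legal
(6,2): no bracket -> illegal
(6,3): flips 1 -> legal
(6,4): flips 2 -> legal
(6,5): flips 4 -> legal
(6,6): flips 2 -> legal
B mobility = 11
-- W to move --
(1,2): flips 2 -> legal
(1,3): flips 3 -> legal
(1,4): no bracket -> illegal
(1,5): flips 1 -> legal
(1,6): flips 3 -> legal
(2,1): flips 2 -> legal
(2,4): flips 2 -> legal
(2,6): no bracket -> illegal
(3,1): flips 3 -> legal
(3,6): no bracket -> illegal
(4,1): no bracket -> illegal
(4,2): flips 2 -> legal
W mobility = 8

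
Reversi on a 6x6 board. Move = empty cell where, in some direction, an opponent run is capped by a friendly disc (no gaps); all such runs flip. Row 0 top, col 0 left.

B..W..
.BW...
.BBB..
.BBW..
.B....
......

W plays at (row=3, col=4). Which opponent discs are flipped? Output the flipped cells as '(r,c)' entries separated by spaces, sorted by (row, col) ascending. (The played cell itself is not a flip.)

Answer: (2,3)

Derivation:
Dir NW: opp run (2,3) capped by W -> flip
Dir N: first cell '.' (not opp) -> no flip
Dir NE: first cell '.' (not opp) -> no flip
Dir W: first cell 'W' (not opp) -> no flip
Dir E: first cell '.' (not opp) -> no flip
Dir SW: first cell '.' (not opp) -> no flip
Dir S: first cell '.' (not opp) -> no flip
Dir SE: first cell '.' (not opp) -> no flip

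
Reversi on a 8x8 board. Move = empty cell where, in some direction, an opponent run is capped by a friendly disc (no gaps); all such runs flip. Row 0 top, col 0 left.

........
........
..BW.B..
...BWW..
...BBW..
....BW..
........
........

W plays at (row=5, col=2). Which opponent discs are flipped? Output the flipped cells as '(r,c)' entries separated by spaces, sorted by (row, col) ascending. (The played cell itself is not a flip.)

Dir NW: first cell '.' (not opp) -> no flip
Dir N: first cell '.' (not opp) -> no flip
Dir NE: opp run (4,3) capped by W -> flip
Dir W: first cell '.' (not opp) -> no flip
Dir E: first cell '.' (not opp) -> no flip
Dir SW: first cell '.' (not opp) -> no flip
Dir S: first cell '.' (not opp) -> no flip
Dir SE: first cell '.' (not opp) -> no flip

Answer: (4,3)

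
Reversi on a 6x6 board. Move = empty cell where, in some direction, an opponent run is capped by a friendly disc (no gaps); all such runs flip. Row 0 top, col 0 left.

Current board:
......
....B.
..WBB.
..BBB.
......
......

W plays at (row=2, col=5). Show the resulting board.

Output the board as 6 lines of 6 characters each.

Answer: ......
....B.
..WWWW
..BBB.
......
......

Derivation:
Place W at (2,5); scan 8 dirs for brackets.
Dir NW: opp run (1,4), next='.' -> no flip
Dir N: first cell '.' (not opp) -> no flip
Dir NE: edge -> no flip
Dir W: opp run (2,4) (2,3) capped by W -> flip
Dir E: edge -> no flip
Dir SW: opp run (3,4), next='.' -> no flip
Dir S: first cell '.' (not opp) -> no flip
Dir SE: edge -> no flip
All flips: (2,3) (2,4)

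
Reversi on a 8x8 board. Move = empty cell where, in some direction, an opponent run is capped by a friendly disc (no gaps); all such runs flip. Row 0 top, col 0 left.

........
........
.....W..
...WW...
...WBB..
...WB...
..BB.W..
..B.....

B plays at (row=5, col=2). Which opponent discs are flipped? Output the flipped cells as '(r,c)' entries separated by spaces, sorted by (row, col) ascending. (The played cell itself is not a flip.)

Answer: (5,3)

Derivation:
Dir NW: first cell '.' (not opp) -> no flip
Dir N: first cell '.' (not opp) -> no flip
Dir NE: opp run (4,3) (3,4) (2,5), next='.' -> no flip
Dir W: first cell '.' (not opp) -> no flip
Dir E: opp run (5,3) capped by B -> flip
Dir SW: first cell '.' (not opp) -> no flip
Dir S: first cell 'B' (not opp) -> no flip
Dir SE: first cell 'B' (not opp) -> no flip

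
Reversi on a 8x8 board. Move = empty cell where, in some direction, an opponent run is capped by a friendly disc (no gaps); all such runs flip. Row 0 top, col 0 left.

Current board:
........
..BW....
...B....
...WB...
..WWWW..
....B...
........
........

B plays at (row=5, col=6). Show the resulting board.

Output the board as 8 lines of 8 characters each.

Answer: ........
..BW....
...B....
...WB...
..WWWB..
....B.B.
........
........

Derivation:
Place B at (5,6); scan 8 dirs for brackets.
Dir NW: opp run (4,5) capped by B -> flip
Dir N: first cell '.' (not opp) -> no flip
Dir NE: first cell '.' (not opp) -> no flip
Dir W: first cell '.' (not opp) -> no flip
Dir E: first cell '.' (not opp) -> no flip
Dir SW: first cell '.' (not opp) -> no flip
Dir S: first cell '.' (not opp) -> no flip
Dir SE: first cell '.' (not opp) -> no flip
All flips: (4,5)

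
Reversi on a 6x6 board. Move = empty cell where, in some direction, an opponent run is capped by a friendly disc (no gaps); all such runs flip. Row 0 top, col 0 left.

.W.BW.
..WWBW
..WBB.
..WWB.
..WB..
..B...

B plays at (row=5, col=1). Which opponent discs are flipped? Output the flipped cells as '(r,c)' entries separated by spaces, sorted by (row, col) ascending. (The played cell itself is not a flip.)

Answer: (3,3) (4,2)

Derivation:
Dir NW: first cell '.' (not opp) -> no flip
Dir N: first cell '.' (not opp) -> no flip
Dir NE: opp run (4,2) (3,3) capped by B -> flip
Dir W: first cell '.' (not opp) -> no flip
Dir E: first cell 'B' (not opp) -> no flip
Dir SW: edge -> no flip
Dir S: edge -> no flip
Dir SE: edge -> no flip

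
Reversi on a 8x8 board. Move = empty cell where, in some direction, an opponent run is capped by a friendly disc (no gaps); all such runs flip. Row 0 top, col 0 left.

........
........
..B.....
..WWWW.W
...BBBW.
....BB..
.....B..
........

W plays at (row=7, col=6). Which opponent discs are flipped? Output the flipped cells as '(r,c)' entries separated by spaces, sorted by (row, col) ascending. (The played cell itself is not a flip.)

Answer: (4,3) (5,4) (6,5)

Derivation:
Dir NW: opp run (6,5) (5,4) (4,3) capped by W -> flip
Dir N: first cell '.' (not opp) -> no flip
Dir NE: first cell '.' (not opp) -> no flip
Dir W: first cell '.' (not opp) -> no flip
Dir E: first cell '.' (not opp) -> no flip
Dir SW: edge -> no flip
Dir S: edge -> no flip
Dir SE: edge -> no flip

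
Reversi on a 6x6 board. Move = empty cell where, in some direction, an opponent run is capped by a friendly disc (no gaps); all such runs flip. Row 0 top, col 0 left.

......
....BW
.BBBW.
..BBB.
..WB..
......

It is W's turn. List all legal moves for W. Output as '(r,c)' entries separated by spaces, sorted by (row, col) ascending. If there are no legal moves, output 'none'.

(0,3): no bracket -> illegal
(0,4): flips 1 -> legal
(0,5): no bracket -> illegal
(1,0): no bracket -> illegal
(1,1): no bracket -> illegal
(1,2): flips 2 -> legal
(1,3): flips 1 -> legal
(2,0): flips 3 -> legal
(2,5): no bracket -> illegal
(3,0): no bracket -> illegal
(3,1): no bracket -> illegal
(3,5): no bracket -> illegal
(4,1): no bracket -> illegal
(4,4): flips 2 -> legal
(4,5): no bracket -> illegal
(5,2): no bracket -> illegal
(5,3): no bracket -> illegal
(5,4): no bracket -> illegal

Answer: (0,4) (1,2) (1,3) (2,0) (4,4)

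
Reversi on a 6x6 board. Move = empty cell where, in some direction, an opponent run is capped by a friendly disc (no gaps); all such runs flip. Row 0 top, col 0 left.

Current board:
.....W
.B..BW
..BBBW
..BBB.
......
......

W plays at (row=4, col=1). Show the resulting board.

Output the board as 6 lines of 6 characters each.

Answer: .....W
.B..WW
..BWBW
..WBB.
.W....
......

Derivation:
Place W at (4,1); scan 8 dirs for brackets.
Dir NW: first cell '.' (not opp) -> no flip
Dir N: first cell '.' (not opp) -> no flip
Dir NE: opp run (3,2) (2,3) (1,4) capped by W -> flip
Dir W: first cell '.' (not opp) -> no flip
Dir E: first cell '.' (not opp) -> no flip
Dir SW: first cell '.' (not opp) -> no flip
Dir S: first cell '.' (not opp) -> no flip
Dir SE: first cell '.' (not opp) -> no flip
All flips: (1,4) (2,3) (3,2)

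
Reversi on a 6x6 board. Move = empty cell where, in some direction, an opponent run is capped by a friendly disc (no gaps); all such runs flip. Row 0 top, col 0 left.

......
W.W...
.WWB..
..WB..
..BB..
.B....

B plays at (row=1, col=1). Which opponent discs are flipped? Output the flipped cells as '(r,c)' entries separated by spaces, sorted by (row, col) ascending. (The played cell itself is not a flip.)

Answer: (2,2)

Derivation:
Dir NW: first cell '.' (not opp) -> no flip
Dir N: first cell '.' (not opp) -> no flip
Dir NE: first cell '.' (not opp) -> no flip
Dir W: opp run (1,0), next=edge -> no flip
Dir E: opp run (1,2), next='.' -> no flip
Dir SW: first cell '.' (not opp) -> no flip
Dir S: opp run (2,1), next='.' -> no flip
Dir SE: opp run (2,2) capped by B -> flip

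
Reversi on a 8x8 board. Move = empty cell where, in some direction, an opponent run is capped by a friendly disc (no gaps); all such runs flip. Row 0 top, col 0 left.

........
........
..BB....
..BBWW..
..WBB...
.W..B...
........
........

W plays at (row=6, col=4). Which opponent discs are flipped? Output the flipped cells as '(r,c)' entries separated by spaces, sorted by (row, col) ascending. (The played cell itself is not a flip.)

Dir NW: first cell '.' (not opp) -> no flip
Dir N: opp run (5,4) (4,4) capped by W -> flip
Dir NE: first cell '.' (not opp) -> no flip
Dir W: first cell '.' (not opp) -> no flip
Dir E: first cell '.' (not opp) -> no flip
Dir SW: first cell '.' (not opp) -> no flip
Dir S: first cell '.' (not opp) -> no flip
Dir SE: first cell '.' (not opp) -> no flip

Answer: (4,4) (5,4)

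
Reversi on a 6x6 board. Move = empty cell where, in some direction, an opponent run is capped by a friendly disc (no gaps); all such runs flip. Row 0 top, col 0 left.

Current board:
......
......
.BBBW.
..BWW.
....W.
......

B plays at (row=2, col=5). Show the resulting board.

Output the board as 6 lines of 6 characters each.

Answer: ......
......
.BBBBB
..BWW.
....W.
......

Derivation:
Place B at (2,5); scan 8 dirs for brackets.
Dir NW: first cell '.' (not opp) -> no flip
Dir N: first cell '.' (not opp) -> no flip
Dir NE: edge -> no flip
Dir W: opp run (2,4) capped by B -> flip
Dir E: edge -> no flip
Dir SW: opp run (3,4), next='.' -> no flip
Dir S: first cell '.' (not opp) -> no flip
Dir SE: edge -> no flip
All flips: (2,4)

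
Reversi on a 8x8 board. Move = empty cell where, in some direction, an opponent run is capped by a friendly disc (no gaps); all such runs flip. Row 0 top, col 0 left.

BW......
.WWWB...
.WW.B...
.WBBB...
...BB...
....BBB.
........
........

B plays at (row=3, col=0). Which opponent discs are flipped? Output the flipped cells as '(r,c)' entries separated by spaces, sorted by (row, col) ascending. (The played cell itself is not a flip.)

Dir NW: edge -> no flip
Dir N: first cell '.' (not opp) -> no flip
Dir NE: opp run (2,1) (1,2), next='.' -> no flip
Dir W: edge -> no flip
Dir E: opp run (3,1) capped by B -> flip
Dir SW: edge -> no flip
Dir S: first cell '.' (not opp) -> no flip
Dir SE: first cell '.' (not opp) -> no flip

Answer: (3,1)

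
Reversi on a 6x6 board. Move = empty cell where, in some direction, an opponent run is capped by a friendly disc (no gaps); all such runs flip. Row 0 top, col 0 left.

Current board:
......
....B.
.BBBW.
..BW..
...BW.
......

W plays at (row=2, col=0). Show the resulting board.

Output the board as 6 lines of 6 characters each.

Answer: ......
....B.
WWWWW.
..BW..
...BW.
......

Derivation:
Place W at (2,0); scan 8 dirs for brackets.
Dir NW: edge -> no flip
Dir N: first cell '.' (not opp) -> no flip
Dir NE: first cell '.' (not opp) -> no flip
Dir W: edge -> no flip
Dir E: opp run (2,1) (2,2) (2,3) capped by W -> flip
Dir SW: edge -> no flip
Dir S: first cell '.' (not opp) -> no flip
Dir SE: first cell '.' (not opp) -> no flip
All flips: (2,1) (2,2) (2,3)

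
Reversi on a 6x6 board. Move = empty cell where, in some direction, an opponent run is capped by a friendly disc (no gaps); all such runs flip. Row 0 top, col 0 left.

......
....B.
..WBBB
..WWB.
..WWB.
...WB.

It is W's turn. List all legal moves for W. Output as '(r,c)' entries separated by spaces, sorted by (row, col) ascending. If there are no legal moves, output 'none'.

(0,3): no bracket -> illegal
(0,4): no bracket -> illegal
(0,5): flips 2 -> legal
(1,2): no bracket -> illegal
(1,3): flips 1 -> legal
(1,5): flips 1 -> legal
(3,5): flips 2 -> legal
(4,5): flips 1 -> legal
(5,5): flips 2 -> legal

Answer: (0,5) (1,3) (1,5) (3,5) (4,5) (5,5)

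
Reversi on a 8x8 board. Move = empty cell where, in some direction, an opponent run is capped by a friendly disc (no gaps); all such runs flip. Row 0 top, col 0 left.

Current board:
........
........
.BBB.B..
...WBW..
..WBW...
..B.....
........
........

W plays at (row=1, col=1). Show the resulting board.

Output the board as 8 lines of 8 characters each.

Answer: ........
.W......
.BWB.B..
...WBW..
..WBW...
..B.....
........
........

Derivation:
Place W at (1,1); scan 8 dirs for brackets.
Dir NW: first cell '.' (not opp) -> no flip
Dir N: first cell '.' (not opp) -> no flip
Dir NE: first cell '.' (not opp) -> no flip
Dir W: first cell '.' (not opp) -> no flip
Dir E: first cell '.' (not opp) -> no flip
Dir SW: first cell '.' (not opp) -> no flip
Dir S: opp run (2,1), next='.' -> no flip
Dir SE: opp run (2,2) capped by W -> flip
All flips: (2,2)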